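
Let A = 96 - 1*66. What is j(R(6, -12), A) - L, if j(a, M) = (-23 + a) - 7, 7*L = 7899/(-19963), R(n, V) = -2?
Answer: -4463813/139741 ≈ -31.943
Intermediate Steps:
A = 30 (A = 96 - 66 = 30)
L = -7899/139741 (L = (7899/(-19963))/7 = (7899*(-1/19963))/7 = (⅐)*(-7899/19963) = -7899/139741 ≈ -0.056526)
j(a, M) = -30 + a
j(R(6, -12), A) - L = (-30 - 2) - 1*(-7899/139741) = -32 + 7899/139741 = -4463813/139741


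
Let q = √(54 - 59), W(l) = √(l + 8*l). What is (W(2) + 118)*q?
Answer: I*√5*(118 + 3*√2) ≈ 273.34*I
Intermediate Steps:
W(l) = 3*√l (W(l) = √(9*l) = 3*√l)
q = I*√5 (q = √(-5) = I*√5 ≈ 2.2361*I)
(W(2) + 118)*q = (3*√2 + 118)*(I*√5) = (118 + 3*√2)*(I*√5) = I*√5*(118 + 3*√2)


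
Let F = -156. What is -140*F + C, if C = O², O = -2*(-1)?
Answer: 21844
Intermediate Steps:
O = 2
C = 4 (C = 2² = 4)
-140*F + C = -140*(-156) + 4 = 21840 + 4 = 21844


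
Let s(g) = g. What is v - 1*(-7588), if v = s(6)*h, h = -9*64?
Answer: 4132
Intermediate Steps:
h = -576
v = -3456 (v = 6*(-576) = -3456)
v - 1*(-7588) = -3456 - 1*(-7588) = -3456 + 7588 = 4132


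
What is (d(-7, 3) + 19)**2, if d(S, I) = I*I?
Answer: 784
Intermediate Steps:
d(S, I) = I**2
(d(-7, 3) + 19)**2 = (3**2 + 19)**2 = (9 + 19)**2 = 28**2 = 784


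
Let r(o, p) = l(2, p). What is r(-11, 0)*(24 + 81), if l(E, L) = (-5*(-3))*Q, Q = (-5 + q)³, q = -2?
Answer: -540225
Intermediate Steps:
Q = -343 (Q = (-5 - 2)³ = (-7)³ = -343)
l(E, L) = -5145 (l(E, L) = -5*(-3)*(-343) = 15*(-343) = -5145)
r(o, p) = -5145
r(-11, 0)*(24 + 81) = -5145*(24 + 81) = -5145*105 = -540225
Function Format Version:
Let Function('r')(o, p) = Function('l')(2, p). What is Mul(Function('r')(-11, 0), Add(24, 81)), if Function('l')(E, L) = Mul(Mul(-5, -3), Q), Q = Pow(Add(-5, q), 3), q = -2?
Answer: -540225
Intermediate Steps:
Q = -343 (Q = Pow(Add(-5, -2), 3) = Pow(-7, 3) = -343)
Function('l')(E, L) = -5145 (Function('l')(E, L) = Mul(Mul(-5, -3), -343) = Mul(15, -343) = -5145)
Function('r')(o, p) = -5145
Mul(Function('r')(-11, 0), Add(24, 81)) = Mul(-5145, Add(24, 81)) = Mul(-5145, 105) = -540225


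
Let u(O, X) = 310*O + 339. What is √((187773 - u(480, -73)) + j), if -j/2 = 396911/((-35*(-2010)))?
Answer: √1911485532873/7035 ≈ 196.53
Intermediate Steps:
u(O, X) = 339 + 310*O
j = -396911/35175 (j = -793822/((-35*(-2010))) = -793822/70350 = -2*396911/70350 = -396911/35175 ≈ -11.284)
√((187773 - u(480, -73)) + j) = √((187773 - (339 + 310*480)) - 396911/35175) = √((187773 - (339 + 148800)) - 396911/35175) = √((187773 - 1*149139) - 396911/35175) = √((187773 - 149139) - 396911/35175) = √(38634 - 396911/35175) = √(1358554039/35175) = √1911485532873/7035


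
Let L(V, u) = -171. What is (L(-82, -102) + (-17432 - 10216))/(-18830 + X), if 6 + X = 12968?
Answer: 3091/652 ≈ 4.7408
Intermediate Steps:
X = 12962 (X = -6 + 12968 = 12962)
(L(-82, -102) + (-17432 - 10216))/(-18830 + X) = (-171 + (-17432 - 10216))/(-18830 + 12962) = (-171 - 27648)/(-5868) = -27819*(-1/5868) = 3091/652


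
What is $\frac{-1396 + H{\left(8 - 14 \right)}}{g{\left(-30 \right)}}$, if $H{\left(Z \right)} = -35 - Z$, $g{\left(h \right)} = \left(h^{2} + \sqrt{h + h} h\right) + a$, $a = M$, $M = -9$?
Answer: $- \frac{47025}{31403} - \frac{9500 i \sqrt{15}}{94209} \approx -1.4975 - 0.39055 i$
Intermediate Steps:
$a = -9$
$g{\left(h \right)} = -9 + h^{2} + \sqrt{2} h^{\frac{3}{2}}$ ($g{\left(h \right)} = \left(h^{2} + \sqrt{h + h} h\right) - 9 = \left(h^{2} + \sqrt{2 h} h\right) - 9 = \left(h^{2} + \sqrt{2} \sqrt{h} h\right) - 9 = \left(h^{2} + \sqrt{2} h^{\frac{3}{2}}\right) - 9 = -9 + h^{2} + \sqrt{2} h^{\frac{3}{2}}$)
$\frac{-1396 + H{\left(8 - 14 \right)}}{g{\left(-30 \right)}} = \frac{-1396 - 29}{-9 + \left(-30\right)^{2} + \sqrt{2} \left(-30\right)^{\frac{3}{2}}} = \frac{-1396 - 29}{-9 + 900 + \sqrt{2} \left(- 30 i \sqrt{30}\right)} = \frac{-1396 + \left(-35 + 6\right)}{-9 + 900 - 60 i \sqrt{15}} = \frac{-1396 - 29}{891 - 60 i \sqrt{15}} = \frac{1}{891 - 60 i \sqrt{15}} \left(-1425\right) = - \frac{1425}{891 - 60 i \sqrt{15}}$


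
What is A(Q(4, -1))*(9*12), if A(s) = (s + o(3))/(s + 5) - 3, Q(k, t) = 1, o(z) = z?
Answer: -252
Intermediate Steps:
A(s) = -3 + (3 + s)/(5 + s) (A(s) = (s + 3)/(s + 5) - 3 = (3 + s)/(5 + s) - 3 = -3 + (3 + s)/(5 + s))
A(Q(4, -1))*(9*12) = (2*(-6 - 1*1)/(5 + 1))*(9*12) = (2*(-6 - 1)/6)*108 = (2*(⅙)*(-7))*108 = -7/3*108 = -252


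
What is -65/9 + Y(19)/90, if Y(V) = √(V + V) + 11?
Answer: -71/10 + √38/90 ≈ -7.0315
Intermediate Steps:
Y(V) = 11 + √2*√V (Y(V) = √(2*V) + 11 = √2*√V + 11 = 11 + √2*√V)
-65/9 + Y(19)/90 = -65/9 + (11 + √2*√19)/90 = -65*⅑ + (11 + √38)*(1/90) = -65/9 + (11/90 + √38/90) = -71/10 + √38/90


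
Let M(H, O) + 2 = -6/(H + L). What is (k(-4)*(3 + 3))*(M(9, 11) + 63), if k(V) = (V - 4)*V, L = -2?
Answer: 80832/7 ≈ 11547.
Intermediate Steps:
k(V) = V*(-4 + V) (k(V) = (-4 + V)*V = V*(-4 + V))
M(H, O) = -2 - 6/(-2 + H) (M(H, O) = -2 - 6/(H - 2) = -2 - 6/(-2 + H))
(k(-4)*(3 + 3))*(M(9, 11) + 63) = ((-4*(-4 - 4))*(3 + 3))*(2*(-1 - 1*9)/(-2 + 9) + 63) = (-4*(-8)*6)*(2*(-1 - 9)/7 + 63) = (32*6)*(2*(⅐)*(-10) + 63) = 192*(-20/7 + 63) = 192*(421/7) = 80832/7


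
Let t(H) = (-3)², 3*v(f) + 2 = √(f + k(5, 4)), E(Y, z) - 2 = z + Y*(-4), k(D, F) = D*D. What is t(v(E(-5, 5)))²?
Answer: 81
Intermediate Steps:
k(D, F) = D²
E(Y, z) = 2 + z - 4*Y (E(Y, z) = 2 + (z + Y*(-4)) = 2 + (z - 4*Y) = 2 + z - 4*Y)
v(f) = -⅔ + √(25 + f)/3 (v(f) = -⅔ + √(f + 5²)/3 = -⅔ + √(f + 25)/3 = -⅔ + √(25 + f)/3)
t(H) = 9
t(v(E(-5, 5)))² = 9² = 81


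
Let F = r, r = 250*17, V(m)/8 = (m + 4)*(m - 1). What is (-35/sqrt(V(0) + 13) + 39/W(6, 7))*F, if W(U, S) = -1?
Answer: -165750 + 148750*I*sqrt(19)/19 ≈ -1.6575e+5 + 34126.0*I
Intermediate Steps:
V(m) = 8*(-1 + m)*(4 + m) (V(m) = 8*((m + 4)*(m - 1)) = 8*((4 + m)*(-1 + m)) = 8*((-1 + m)*(4 + m)) = 8*(-1 + m)*(4 + m))
r = 4250
F = 4250
(-35/sqrt(V(0) + 13) + 39/W(6, 7))*F = (-35/sqrt((-32 + 8*0**2 + 24*0) + 13) + 39/(-1))*4250 = (-35/sqrt((-32 + 8*0 + 0) + 13) + 39*(-1))*4250 = (-35/sqrt((-32 + 0 + 0) + 13) - 39)*4250 = (-35/sqrt(-32 + 13) - 39)*4250 = (-35*(-I*sqrt(19)/19) - 39)*4250 = (-(-35)*I*sqrt(19)/19 - 39)*4250 = (35*I*sqrt(19)/19 - 39)*4250 = (-39 + 35*I*sqrt(19)/19)*4250 = -165750 + 148750*I*sqrt(19)/19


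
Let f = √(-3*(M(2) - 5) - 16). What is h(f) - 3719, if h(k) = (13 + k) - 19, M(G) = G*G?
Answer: -3725 + I*√13 ≈ -3725.0 + 3.6056*I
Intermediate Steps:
M(G) = G²
f = I*√13 (f = √(-3*(2² - 5) - 16) = √(-3*(4 - 5) - 16) = √(-3*(-1) - 16) = √(3 - 16) = √(-13) = I*√13 ≈ 3.6056*I)
h(k) = -6 + k
h(f) - 3719 = (-6 + I*√13) - 3719 = -3725 + I*√13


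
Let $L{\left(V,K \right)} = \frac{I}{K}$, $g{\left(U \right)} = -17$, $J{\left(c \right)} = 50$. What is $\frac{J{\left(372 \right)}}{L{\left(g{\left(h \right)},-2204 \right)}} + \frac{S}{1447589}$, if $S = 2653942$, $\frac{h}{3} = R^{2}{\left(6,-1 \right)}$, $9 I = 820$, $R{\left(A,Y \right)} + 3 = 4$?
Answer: $- \frac{71677126888}{59351149} \approx -1207.7$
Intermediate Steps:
$R{\left(A,Y \right)} = 1$ ($R{\left(A,Y \right)} = -3 + 4 = 1$)
$I = \frac{820}{9}$ ($I = \frac{1}{9} \cdot 820 = \frac{820}{9} \approx 91.111$)
$h = 3$ ($h = 3 \cdot 1^{2} = 3 \cdot 1 = 3$)
$L{\left(V,K \right)} = \frac{820}{9 K}$
$\frac{J{\left(372 \right)}}{L{\left(g{\left(h \right)},-2204 \right)}} + \frac{S}{1447589} = \frac{50}{\frac{820}{9} \frac{1}{-2204}} + \frac{2653942}{1447589} = \frac{50}{\frac{820}{9} \left(- \frac{1}{2204}\right)} + 2653942 \cdot \frac{1}{1447589} = \frac{50}{- \frac{205}{4959}} + \frac{2653942}{1447589} = 50 \left(- \frac{4959}{205}\right) + \frac{2653942}{1447589} = - \frac{49590}{41} + \frac{2653942}{1447589} = - \frac{71677126888}{59351149}$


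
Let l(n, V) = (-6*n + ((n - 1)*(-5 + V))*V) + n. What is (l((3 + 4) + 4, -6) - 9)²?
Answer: 355216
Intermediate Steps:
l(n, V) = -5*n + V*(-1 + n)*(-5 + V) (l(n, V) = (-6*n + ((-1 + n)*(-5 + V))*V) + n = (-6*n + V*(-1 + n)*(-5 + V)) + n = -5*n + V*(-1 + n)*(-5 + V))
(l((3 + 4) + 4, -6) - 9)² = ((-1*(-6)² - 5*((3 + 4) + 4) + 5*(-6) + ((3 + 4) + 4)*(-6)² - 5*(-6)*((3 + 4) + 4)) - 9)² = ((-1*36 - 5*(7 + 4) - 30 + (7 + 4)*36 - 5*(-6)*(7 + 4)) - 9)² = ((-36 - 5*11 - 30 + 11*36 - 5*(-6)*11) - 9)² = ((-36 - 55 - 30 + 396 + 330) - 9)² = (605 - 9)² = 596² = 355216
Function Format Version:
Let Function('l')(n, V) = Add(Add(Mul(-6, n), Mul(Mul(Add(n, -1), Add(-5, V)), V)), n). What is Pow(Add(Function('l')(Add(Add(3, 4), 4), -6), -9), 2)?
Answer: 355216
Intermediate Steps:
Function('l')(n, V) = Add(Mul(-5, n), Mul(V, Add(-1, n), Add(-5, V))) (Function('l')(n, V) = Add(Add(Mul(-6, n), Mul(Mul(Add(-1, n), Add(-5, V)), V)), n) = Add(Add(Mul(-6, n), Mul(V, Add(-1, n), Add(-5, V))), n) = Add(Mul(-5, n), Mul(V, Add(-1, n), Add(-5, V))))
Pow(Add(Function('l')(Add(Add(3, 4), 4), -6), -9), 2) = Pow(Add(Add(Mul(-1, Pow(-6, 2)), Mul(-5, Add(Add(3, 4), 4)), Mul(5, -6), Mul(Add(Add(3, 4), 4), Pow(-6, 2)), Mul(-5, -6, Add(Add(3, 4), 4))), -9), 2) = Pow(Add(Add(Mul(-1, 36), Mul(-5, Add(7, 4)), -30, Mul(Add(7, 4), 36), Mul(-5, -6, Add(7, 4))), -9), 2) = Pow(Add(Add(-36, Mul(-5, 11), -30, Mul(11, 36), Mul(-5, -6, 11)), -9), 2) = Pow(Add(Add(-36, -55, -30, 396, 330), -9), 2) = Pow(Add(605, -9), 2) = Pow(596, 2) = 355216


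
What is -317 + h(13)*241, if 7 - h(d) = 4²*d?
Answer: -48758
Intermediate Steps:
h(d) = 7 - 16*d (h(d) = 7 - 4²*d = 7 - 16*d)
-317 + h(13)*241 = -317 + (7 - 16*13)*241 = -317 + (7 - 208)*241 = -317 - 201*241 = -317 - 48441 = -48758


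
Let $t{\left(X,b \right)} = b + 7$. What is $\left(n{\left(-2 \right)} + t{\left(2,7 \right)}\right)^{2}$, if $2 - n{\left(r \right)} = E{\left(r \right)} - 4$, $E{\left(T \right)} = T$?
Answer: $484$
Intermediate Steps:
$t{\left(X,b \right)} = 7 + b$
$n{\left(r \right)} = 6 - r$ ($n{\left(r \right)} = 2 - \left(r - 4\right) = 2 - \left(-4 + r\right) = 6 - r$)
$\left(n{\left(-2 \right)} + t{\left(2,7 \right)}\right)^{2} = \left(\left(6 - -2\right) + \left(7 + 7\right)\right)^{2} = \left(\left(6 + 2\right) + 14\right)^{2} = \left(8 + 14\right)^{2} = 22^{2} = 484$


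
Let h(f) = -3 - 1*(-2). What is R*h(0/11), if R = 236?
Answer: -236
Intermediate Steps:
h(f) = -1 (h(f) = -3 + 2 = -1)
R*h(0/11) = 236*(-1) = -236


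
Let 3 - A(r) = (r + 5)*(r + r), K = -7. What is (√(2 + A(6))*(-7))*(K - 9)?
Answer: 112*I*√127 ≈ 1262.2*I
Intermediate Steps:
A(r) = 3 - 2*r*(5 + r) (A(r) = 3 - (r + 5)*(r + r) = 3 - (5 + r)*2*r = 3 - 2*r*(5 + r))
(√(2 + A(6))*(-7))*(K - 9) = (√(2 + (3 - 10*6 - 2*6²))*(-7))*(-7 - 9) = (√(2 + (3 - 60 - 2*36))*(-7))*(-16) = (√(2 + (3 - 60 - 72))*(-7))*(-16) = (√(2 - 129)*(-7))*(-16) = (√(-127)*(-7))*(-16) = ((I*√127)*(-7))*(-16) = -7*I*√127*(-16) = 112*I*√127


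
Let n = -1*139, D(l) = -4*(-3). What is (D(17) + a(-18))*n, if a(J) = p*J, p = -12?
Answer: -31692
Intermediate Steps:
D(l) = 12
a(J) = -12*J
n = -139
(D(17) + a(-18))*n = (12 - 12*(-18))*(-139) = (12 + 216)*(-139) = 228*(-139) = -31692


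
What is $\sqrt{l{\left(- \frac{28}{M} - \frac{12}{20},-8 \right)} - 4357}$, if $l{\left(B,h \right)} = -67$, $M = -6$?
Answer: $2 i \sqrt{1106} \approx 66.513 i$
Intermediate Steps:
$\sqrt{l{\left(- \frac{28}{M} - \frac{12}{20},-8 \right)} - 4357} = \sqrt{-67 - 4357} = \sqrt{-4424} = 2 i \sqrt{1106}$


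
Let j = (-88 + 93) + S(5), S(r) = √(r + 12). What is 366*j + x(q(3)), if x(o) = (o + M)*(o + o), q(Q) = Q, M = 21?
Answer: 1974 + 366*√17 ≈ 3483.1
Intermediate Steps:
S(r) = √(12 + r)
j = 5 + √17 (j = (-88 + 93) + √(12 + 5) = 5 + √17 ≈ 9.1231)
x(o) = 2*o*(21 + o) (x(o) = (o + 21)*(o + o) = (21 + o)*(2*o) = 2*o*(21 + o))
366*j + x(q(3)) = 366*(5 + √17) + 2*3*(21 + 3) = (1830 + 366*√17) + 2*3*24 = (1830 + 366*√17) + 144 = 1974 + 366*√17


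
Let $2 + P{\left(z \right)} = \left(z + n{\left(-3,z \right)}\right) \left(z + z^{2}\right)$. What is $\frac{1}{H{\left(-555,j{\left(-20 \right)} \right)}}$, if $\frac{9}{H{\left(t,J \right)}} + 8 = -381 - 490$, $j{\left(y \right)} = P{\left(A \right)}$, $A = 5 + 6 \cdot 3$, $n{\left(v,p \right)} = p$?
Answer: $- \frac{293}{3} \approx -97.667$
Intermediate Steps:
$A = 23$ ($A = 5 + 18 = 23$)
$P{\left(z \right)} = -2 + 2 z \left(z + z^{2}\right)$ ($P{\left(z \right)} = -2 + \left(z + z\right) \left(z + z^{2}\right) = -2 + 2 z \left(z + z^{2}\right)$)
$j{\left(y \right)} = 25390$ ($j{\left(y \right)} = -2 + 2 \cdot 23^{2} + 2 \cdot 23^{3} = -2 + 2 \cdot 529 + 2 \cdot 12167 = -2 + 1058 + 24334 = 25390$)
$H{\left(t,J \right)} = - \frac{3}{293}$ ($H{\left(t,J \right)} = \frac{9}{-8 - 871} = \frac{9}{-879} = 9 \left(- \frac{1}{879}\right) = - \frac{3}{293}$)
$\frac{1}{H{\left(-555,j{\left(-20 \right)} \right)}} = \frac{1}{- \frac{3}{293}} = - \frac{293}{3}$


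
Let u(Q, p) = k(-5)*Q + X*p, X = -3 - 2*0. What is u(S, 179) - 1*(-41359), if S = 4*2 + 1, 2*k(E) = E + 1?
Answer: 40804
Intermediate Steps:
k(E) = ½ + E/2 (k(E) = (E + 1)/2 = (1 + E)/2 = ½ + E/2)
X = -3 (X = -3 + 0 = -3)
S = 9 (S = 8 + 1 = 9)
u(Q, p) = -3*p - 2*Q (u(Q, p) = (½ + (½)*(-5))*Q - 3*p = (½ - 5/2)*Q - 3*p = -2*Q - 3*p = -3*p - 2*Q)
u(S, 179) - 1*(-41359) = (-3*179 - 2*9) - 1*(-41359) = (-537 - 18) + 41359 = -555 + 41359 = 40804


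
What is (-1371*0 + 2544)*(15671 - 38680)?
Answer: -58534896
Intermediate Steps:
(-1371*0 + 2544)*(15671 - 38680) = (0 + 2544)*(-23009) = 2544*(-23009) = -58534896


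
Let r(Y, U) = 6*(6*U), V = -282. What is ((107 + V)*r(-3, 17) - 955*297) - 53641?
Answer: -444376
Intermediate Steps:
r(Y, U) = 36*U
((107 + V)*r(-3, 17) - 955*297) - 53641 = ((107 - 282)*(36*17) - 955*297) - 53641 = (-175*612 - 283635) - 53641 = (-107100 - 283635) - 53641 = -390735 - 53641 = -444376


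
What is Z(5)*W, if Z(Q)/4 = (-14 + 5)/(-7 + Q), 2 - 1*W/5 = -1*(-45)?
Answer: -3870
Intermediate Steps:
W = -215 (W = 10 - (-5)*(-45) = 10 - 5*45 = 10 - 225 = -215)
Z(Q) = -36/(-7 + Q) (Z(Q) = 4*((-14 + 5)/(-7 + Q)) = 4*(-9/(-7 + Q)) = -36/(-7 + Q))
Z(5)*W = -36/(-7 + 5)*(-215) = -36/(-2)*(-215) = -36*(-½)*(-215) = 18*(-215) = -3870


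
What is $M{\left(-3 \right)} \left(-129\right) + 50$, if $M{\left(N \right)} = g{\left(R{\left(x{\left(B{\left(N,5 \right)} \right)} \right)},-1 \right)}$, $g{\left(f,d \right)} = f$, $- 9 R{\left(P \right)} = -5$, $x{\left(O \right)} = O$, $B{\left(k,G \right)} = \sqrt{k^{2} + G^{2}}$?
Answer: $- \frac{65}{3} \approx -21.667$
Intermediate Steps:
$B{\left(k,G \right)} = \sqrt{G^{2} + k^{2}}$
$R{\left(P \right)} = \frac{5}{9}$ ($R{\left(P \right)} = \left(- \frac{1}{9}\right) \left(-5\right) = \frac{5}{9}$)
$M{\left(N \right)} = \frac{5}{9}$
$M{\left(-3 \right)} \left(-129\right) + 50 = \frac{5}{9} \left(-129\right) + 50 = - \frac{215}{3} + 50 = - \frac{65}{3}$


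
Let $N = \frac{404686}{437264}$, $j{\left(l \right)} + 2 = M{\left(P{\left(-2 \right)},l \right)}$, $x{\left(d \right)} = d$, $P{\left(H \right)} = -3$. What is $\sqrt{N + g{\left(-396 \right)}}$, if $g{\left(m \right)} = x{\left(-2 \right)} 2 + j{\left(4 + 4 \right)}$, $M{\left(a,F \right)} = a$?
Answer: $\frac{i \sqrt{96490227010}}{109316} \approx 2.8416 i$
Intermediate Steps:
$j{\left(l \right)} = -5$ ($j{\left(l \right)} = -2 - 3 = -5$)
$g{\left(m \right)} = -9$ ($g{\left(m \right)} = \left(-2\right) 2 - 5 = -4 - 5 = -9$)
$N = \frac{202343}{218632}$ ($N = 404686 \cdot \frac{1}{437264} = \frac{202343}{218632} \approx 0.9255$)
$\sqrt{N + g{\left(-396 \right)}} = \sqrt{\frac{202343}{218632} - 9} = \sqrt{- \frac{1765345}{218632}} = \frac{i \sqrt{96490227010}}{109316}$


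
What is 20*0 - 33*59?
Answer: -1947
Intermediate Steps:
20*0 - 33*59 = 0 - 1947 = -1947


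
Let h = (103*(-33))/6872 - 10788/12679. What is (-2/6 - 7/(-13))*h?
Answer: -1260549/4567303 ≈ -0.27599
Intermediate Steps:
h = -3781647/2810648 (h = -3399*1/6872 - 10788*1/12679 = -3399/6872 - 348/409 = -3781647/2810648 ≈ -1.3455)
(-2/6 - 7/(-13))*h = (-2/6 - 7/(-13))*(-3781647/2810648) = (-2*⅙ - 7*(-1/13))*(-3781647/2810648) = (-⅓ + 7/13)*(-3781647/2810648) = (8/39)*(-3781647/2810648) = -1260549/4567303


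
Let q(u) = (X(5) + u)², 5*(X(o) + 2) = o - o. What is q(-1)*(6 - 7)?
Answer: -9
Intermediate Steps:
X(o) = -2 (X(o) = -2 + (o - o)/5 = -2 + (⅕)*0 = -2 + 0 = -2)
q(u) = (-2 + u)²
q(-1)*(6 - 7) = (-2 - 1)²*(6 - 7) = (-3)²*(-1) = 9*(-1) = -9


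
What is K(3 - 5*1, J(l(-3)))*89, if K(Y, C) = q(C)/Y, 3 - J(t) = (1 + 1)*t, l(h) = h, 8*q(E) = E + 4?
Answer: -1157/16 ≈ -72.313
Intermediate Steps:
q(E) = ½ + E/8 (q(E) = (E + 4)/8 = (4 + E)/8 = ½ + E/8)
J(t) = 3 - 2*t (J(t) = 3 - (1 + 1)*t = 3 - 2*t)
K(Y, C) = (½ + C/8)/Y
K(3 - 5*1, J(l(-3)))*89 = ((4 + (3 - 2*(-3)))/(8*(3 - 5*1)))*89 = ((4 + (3 + 6))/(8*(3 - 5)))*89 = ((⅛)*(4 + 9)/(-2))*89 = ((⅛)*(-½)*13)*89 = -13/16*89 = -1157/16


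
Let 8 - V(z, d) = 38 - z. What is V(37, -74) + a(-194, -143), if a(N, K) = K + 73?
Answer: -63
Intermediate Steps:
a(N, K) = 73 + K
V(z, d) = -30 + z (V(z, d) = 8 - (38 - z) = 8 + (-38 + z) = -30 + z)
V(37, -74) + a(-194, -143) = (-30 + 37) + (73 - 143) = 7 - 70 = -63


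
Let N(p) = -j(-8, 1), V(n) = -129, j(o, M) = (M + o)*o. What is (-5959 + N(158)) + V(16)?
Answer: -6144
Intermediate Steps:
j(o, M) = o*(M + o)
N(p) = -56 (N(p) = -(-8)*(1 - 8) = -(-8)*(-7) = -1*56 = -56)
(-5959 + N(158)) + V(16) = (-5959 - 56) - 129 = -6015 - 129 = -6144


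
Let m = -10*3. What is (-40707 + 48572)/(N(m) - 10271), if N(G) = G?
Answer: -7865/10301 ≈ -0.76352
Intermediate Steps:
m = -30
(-40707 + 48572)/(N(m) - 10271) = (-40707 + 48572)/(-30 - 10271) = 7865/(-10301) = 7865*(-1/10301) = -7865/10301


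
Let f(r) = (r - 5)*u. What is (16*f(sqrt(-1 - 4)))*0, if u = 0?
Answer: 0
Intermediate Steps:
f(r) = 0 (f(r) = (r - 5)*0 = (-5 + r)*0 = 0)
(16*f(sqrt(-1 - 4)))*0 = (16*0)*0 = 0*0 = 0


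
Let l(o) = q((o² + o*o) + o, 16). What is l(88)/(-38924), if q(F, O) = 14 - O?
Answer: 1/19462 ≈ 5.1382e-5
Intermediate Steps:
l(o) = -2 (l(o) = 14 - 1*16 = 14 - 16 = -2)
l(88)/(-38924) = -2/(-38924) = -2*(-1/38924) = 1/19462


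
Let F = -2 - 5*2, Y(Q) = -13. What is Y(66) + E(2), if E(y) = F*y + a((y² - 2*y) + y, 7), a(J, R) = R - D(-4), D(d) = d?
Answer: -26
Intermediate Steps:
a(J, R) = 4 + R (a(J, R) = R - 1*(-4) = R + 4 = 4 + R)
F = -12 (F = -2 - 10 = -12)
E(y) = 11 - 12*y (E(y) = -12*y + (4 + 7) = -12*y + 11 = 11 - 12*y)
Y(66) + E(2) = -13 + (11 - 12*2) = -13 + (11 - 24) = -13 - 13 = -26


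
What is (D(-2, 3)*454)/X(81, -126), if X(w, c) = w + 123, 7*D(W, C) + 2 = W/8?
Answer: -681/952 ≈ -0.71534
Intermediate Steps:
D(W, C) = -2/7 + W/56 (D(W, C) = -2/7 + (W/8)/7 = -2/7 + W/56)
X(w, c) = 123 + w
(D(-2, 3)*454)/X(81, -126) = ((-2/7 + (1/56)*(-2))*454)/(123 + 81) = ((-2/7 - 1/28)*454)/204 = -9/28*454*(1/204) = -2043/14*1/204 = -681/952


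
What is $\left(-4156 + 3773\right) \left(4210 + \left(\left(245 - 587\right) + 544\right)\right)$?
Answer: $-1689796$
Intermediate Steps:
$\left(-4156 + 3773\right) \left(4210 + \left(\left(245 - 587\right) + 544\right)\right) = - 383 \left(4210 + \left(-342 + 544\right)\right) = - 383 \left(4210 + 202\right) = \left(-383\right) 4412 = -1689796$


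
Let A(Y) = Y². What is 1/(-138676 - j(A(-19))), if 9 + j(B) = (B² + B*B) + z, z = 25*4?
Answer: -1/399409 ≈ -2.5037e-6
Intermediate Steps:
z = 100
j(B) = 91 + 2*B² (j(B) = -9 + ((B² + B*B) + 100) = -9 + ((B² + B²) + 100) = -9 + (2*B² + 100) = -9 + (100 + 2*B²) = 91 + 2*B²)
1/(-138676 - j(A(-19))) = 1/(-138676 - (91 + 2*((-19)²)²)) = 1/(-138676 - (91 + 2*361²)) = 1/(-138676 - (91 + 2*130321)) = 1/(-138676 - (91 + 260642)) = 1/(-138676 - 1*260733) = 1/(-138676 - 260733) = 1/(-399409) = -1/399409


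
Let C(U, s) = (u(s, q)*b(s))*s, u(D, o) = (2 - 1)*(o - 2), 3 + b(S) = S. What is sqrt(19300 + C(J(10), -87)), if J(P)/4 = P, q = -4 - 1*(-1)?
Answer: 5*I*sqrt(794) ≈ 140.89*I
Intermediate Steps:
q = -3 (q = -4 + 1 = -3)
J(P) = 4*P
b(S) = -3 + S
u(D, o) = -2 + o (u(D, o) = 1*(-2 + o) = -2 + o)
C(U, s) = s*(15 - 5*s) (C(U, s) = ((-2 - 3)*(-3 + s))*s = (-5*(-3 + s))*s = (15 - 5*s)*s = s*(15 - 5*s))
sqrt(19300 + C(J(10), -87)) = sqrt(19300 + 5*(-87)*(3 - 1*(-87))) = sqrt(19300 + 5*(-87)*(3 + 87)) = sqrt(19300 + 5*(-87)*90) = sqrt(19300 - 39150) = sqrt(-19850) = 5*I*sqrt(794)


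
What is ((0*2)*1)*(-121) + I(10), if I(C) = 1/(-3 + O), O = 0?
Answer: -⅓ ≈ -0.33333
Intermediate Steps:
I(C) = -⅓ (I(C) = 1/(-3 + 0) = 1/(-3) = -⅓)
((0*2)*1)*(-121) + I(10) = ((0*2)*1)*(-121) - ⅓ = (0*1)*(-121) - ⅓ = 0*(-121) - ⅓ = 0 - ⅓ = -⅓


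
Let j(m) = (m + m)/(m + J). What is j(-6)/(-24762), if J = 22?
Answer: 1/33016 ≈ 3.0288e-5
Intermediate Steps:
j(m) = 2*m/(22 + m) (j(m) = (m + m)/(m + 22) = (2*m)/(22 + m) = 2*m/(22 + m))
j(-6)/(-24762) = (2*(-6)/(22 - 6))/(-24762) = (2*(-6)/16)*(-1/24762) = (2*(-6)*(1/16))*(-1/24762) = -¾*(-1/24762) = 1/33016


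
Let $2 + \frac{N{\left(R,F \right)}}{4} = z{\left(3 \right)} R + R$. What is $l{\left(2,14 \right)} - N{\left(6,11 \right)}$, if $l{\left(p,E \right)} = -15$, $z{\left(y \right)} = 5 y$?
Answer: $-391$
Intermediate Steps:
$N{\left(R,F \right)} = -8 + 64 R$ ($N{\left(R,F \right)} = -8 + 4 \left(5 \cdot 3 R + R\right) = -8 + 4 \left(15 R + R\right) = -8 + 4 \cdot 16 R = -8 + 64 R$)
$l{\left(2,14 \right)} - N{\left(6,11 \right)} = -15 - \left(-8 + 64 \cdot 6\right) = -15 - \left(-8 + 384\right) = -15 - 376 = -391$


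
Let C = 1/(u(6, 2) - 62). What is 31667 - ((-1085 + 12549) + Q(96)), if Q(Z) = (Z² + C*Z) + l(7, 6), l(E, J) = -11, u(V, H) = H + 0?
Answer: 54998/5 ≈ 11000.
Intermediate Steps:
u(V, H) = H
C = -1/60 (C = 1/(2 - 62) = 1/(-60) = -1/60 ≈ -0.016667)
Q(Z) = -11 + Z² - Z/60 (Q(Z) = (Z² - Z/60) - 11 = -11 + Z² - Z/60)
31667 - ((-1085 + 12549) + Q(96)) = 31667 - ((-1085 + 12549) + (-11 + 96² - 1/60*96)) = 31667 - (11464 + (-11 + 9216 - 8/5)) = 31667 - (11464 + 46017/5) = 31667 - 1*103337/5 = 31667 - 103337/5 = 54998/5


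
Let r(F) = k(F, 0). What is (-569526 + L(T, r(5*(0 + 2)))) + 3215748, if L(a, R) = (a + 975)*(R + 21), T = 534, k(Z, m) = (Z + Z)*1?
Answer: 2708091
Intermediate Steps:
k(Z, m) = 2*Z (k(Z, m) = (2*Z)*1 = 2*Z)
r(F) = 2*F
L(a, R) = (21 + R)*(975 + a) (L(a, R) = (975 + a)*(21 + R) = (21 + R)*(975 + a))
(-569526 + L(T, r(5*(0 + 2)))) + 3215748 = (-569526 + (20475 + 21*534 + 975*(2*(5*(0 + 2))) + (2*(5*(0 + 2)))*534)) + 3215748 = (-569526 + (20475 + 11214 + 975*(2*(5*2)) + (2*(5*2))*534)) + 3215748 = (-569526 + (20475 + 11214 + 975*(2*10) + (2*10)*534)) + 3215748 = (-569526 + (20475 + 11214 + 975*20 + 20*534)) + 3215748 = (-569526 + (20475 + 11214 + 19500 + 10680)) + 3215748 = (-569526 + 61869) + 3215748 = -507657 + 3215748 = 2708091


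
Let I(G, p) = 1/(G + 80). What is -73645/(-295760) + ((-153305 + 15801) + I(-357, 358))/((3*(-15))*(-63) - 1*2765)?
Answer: -1126365902129/573478640 ≈ -1964.1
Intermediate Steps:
I(G, p) = 1/(80 + G)
-73645/(-295760) + ((-153305 + 15801) + I(-357, 358))/((3*(-15))*(-63) - 1*2765) = -73645/(-295760) + ((-153305 + 15801) + 1/(80 - 357))/((3*(-15))*(-63) - 1*2765) = -73645*(-1/295760) + (-137504 + 1/(-277))/(-45*(-63) - 2765) = 14729/59152 + (-137504 - 1/277)/(2835 - 2765) = 14729/59152 - 38088609/277/70 = 14729/59152 - 38088609/277*1/70 = 14729/59152 - 38088609/19390 = -1126365902129/573478640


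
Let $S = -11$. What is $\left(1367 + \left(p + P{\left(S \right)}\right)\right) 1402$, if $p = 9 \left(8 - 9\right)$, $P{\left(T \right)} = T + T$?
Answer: $1873072$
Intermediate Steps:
$P{\left(T \right)} = 2 T$
$p = -9$ ($p = 9 \left(-1\right) = -9$)
$\left(1367 + \left(p + P{\left(S \right)}\right)\right) 1402 = \left(1367 + \left(-9 + 2 \left(-11\right)\right)\right) 1402 = \left(1367 - 31\right) 1402 = 1336 \cdot 1402 = 1873072$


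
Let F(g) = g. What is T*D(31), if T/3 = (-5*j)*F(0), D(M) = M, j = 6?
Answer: 0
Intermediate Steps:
T = 0 (T = 3*(-5*6*0) = 3*(-30*0) = 3*0 = 0)
T*D(31) = 0*31 = 0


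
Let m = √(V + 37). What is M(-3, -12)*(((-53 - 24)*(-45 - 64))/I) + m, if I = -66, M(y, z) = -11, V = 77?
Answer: 8393/6 + √114 ≈ 1409.5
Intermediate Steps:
m = √114 (m = √(77 + 37) = √114 ≈ 10.677)
M(-3, -12)*(((-53 - 24)*(-45 - 64))/I) + m = -11*(-53 - 24)*(-45 - 64)/(-66) + √114 = -11*(-77*(-109))*(-1)/66 + √114 = -92323*(-1)/66 + √114 = -11*(-763/6) + √114 = 8393/6 + √114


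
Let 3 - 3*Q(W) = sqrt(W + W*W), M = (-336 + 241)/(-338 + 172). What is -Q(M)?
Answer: -1 + sqrt(2755)/166 ≈ -0.68381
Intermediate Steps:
M = 95/166 (M = -95/(-166) = -95*(-1/166) = 95/166 ≈ 0.57229)
Q(W) = 1 - sqrt(W + W**2)/3 (Q(W) = 1 - sqrt(W + W*W)/3 = 1 - sqrt(W + W**2)/3)
-Q(M) = -(1 - sqrt(15770)*sqrt(1 + 95/166)/166/3) = -(1 - 3*sqrt(2755)/166/3) = -(1 - sqrt(2755)/166) = -1 + sqrt(2755)/166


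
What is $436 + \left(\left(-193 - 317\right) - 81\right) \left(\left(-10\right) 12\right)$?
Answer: $71356$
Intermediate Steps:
$436 + \left(\left(-193 - 317\right) - 81\right) \left(\left(-10\right) 12\right) = 436 + \left(-510 - 81\right) \left(-120\right) = 436 - -70920 = 436 + 70920 = 71356$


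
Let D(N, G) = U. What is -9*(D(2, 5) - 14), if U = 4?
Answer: 90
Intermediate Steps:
D(N, G) = 4
-9*(D(2, 5) - 14) = -9*(4 - 14) = -9*(-10) = 90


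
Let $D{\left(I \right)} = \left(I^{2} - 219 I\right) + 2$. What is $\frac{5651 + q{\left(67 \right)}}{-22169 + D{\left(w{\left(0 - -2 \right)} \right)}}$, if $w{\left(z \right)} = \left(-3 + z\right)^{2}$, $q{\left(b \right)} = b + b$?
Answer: $- \frac{1157}{4477} \approx -0.25843$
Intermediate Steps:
$q{\left(b \right)} = 2 b$
$D{\left(I \right)} = 2 + I^{2} - 219 I$
$\frac{5651 + q{\left(67 \right)}}{-22169 + D{\left(w{\left(0 - -2 \right)} \right)}} = \frac{5651 + 2 \cdot 67}{-22169 + \left(2 + \left(\left(-3 + \left(0 - -2\right)\right)^{2}\right)^{2} - 219 \left(-3 + \left(0 - -2\right)\right)^{2}\right)} = \frac{5651 + 134}{-22169 + \left(2 + \left(\left(-3 + \left(0 + 2\right)\right)^{2}\right)^{2} - 219 \left(-3 + \left(0 + 2\right)\right)^{2}\right)} = \frac{5785}{-22169 + \left(2 + \left(\left(-3 + 2\right)^{2}\right)^{2} - 219 \left(-3 + 2\right)^{2}\right)} = \frac{5785}{-22169 + \left(2 + \left(\left(-1\right)^{2}\right)^{2} - 219 \left(-1\right)^{2}\right)} = \frac{5785}{-22169 + \left(2 + 1^{2} - 219\right)} = \frac{5785}{-22169 + \left(2 + 1 - 219\right)} = \frac{5785}{-22169 - 216} = \frac{5785}{-22385} = 5785 \left(- \frac{1}{22385}\right) = - \frac{1157}{4477}$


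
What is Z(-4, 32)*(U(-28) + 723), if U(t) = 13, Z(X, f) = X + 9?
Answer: 3680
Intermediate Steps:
Z(X, f) = 9 + X
Z(-4, 32)*(U(-28) + 723) = (9 - 4)*(13 + 723) = 5*736 = 3680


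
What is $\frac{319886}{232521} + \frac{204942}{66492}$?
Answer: $\frac{1276355161}{286310858} \approx 4.4579$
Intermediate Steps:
$\frac{319886}{232521} + \frac{204942}{66492} = 319886 \cdot \frac{1}{232521} + 204942 \cdot \frac{1}{66492} = \frac{319886}{232521} + \frac{34157}{11082} = \frac{1276355161}{286310858}$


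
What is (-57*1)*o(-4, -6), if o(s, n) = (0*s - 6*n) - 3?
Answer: -1881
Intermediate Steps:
o(s, n) = -3 - 6*n (o(s, n) = (0 - 6*n) - 3 = -6*n - 3 = -3 - 6*n)
(-57*1)*o(-4, -6) = (-57*1)*(-3 - 6*(-6)) = -57*(-3 + 36) = -57*33 = -1881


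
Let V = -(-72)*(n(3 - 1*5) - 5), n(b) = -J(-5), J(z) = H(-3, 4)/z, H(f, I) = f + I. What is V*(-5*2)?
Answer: 3456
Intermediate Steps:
H(f, I) = I + f
J(z) = 1/z (J(z) = (4 - 3)/z = 1/z)
n(b) = 1/5 (n(b) = -1/(-5) = -1*(-1/5) = 1/5)
V = -1728/5 (V = -(-72)*(1/5 - 5) = -(-72)*(-24)/5 = -18*96/5 = -1728/5 ≈ -345.60)
V*(-5*2) = -(-1728)*2 = -1728/5*(-10) = 3456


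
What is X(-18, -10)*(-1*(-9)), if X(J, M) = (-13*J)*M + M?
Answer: -21150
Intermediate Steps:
X(J, M) = M - 13*J*M (X(J, M) = -13*J*M + M = M - 13*J*M)
X(-18, -10)*(-1*(-9)) = (-10*(1 - 13*(-18)))*(-1*(-9)) = -10*(1 + 234)*9 = -10*235*9 = -2350*9 = -21150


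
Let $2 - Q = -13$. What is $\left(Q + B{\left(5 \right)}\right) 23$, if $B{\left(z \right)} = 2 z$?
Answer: $575$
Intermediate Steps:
$Q = 15$ ($Q = 2 - -13 = 2 + 13 = 15$)
$\left(Q + B{\left(5 \right)}\right) 23 = \left(15 + 2 \cdot 5\right) 23 = \left(15 + 10\right) 23 = 25 \cdot 23 = 575$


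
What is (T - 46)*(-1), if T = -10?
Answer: 56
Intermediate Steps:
(T - 46)*(-1) = (-10 - 46)*(-1) = -56*(-1) = 56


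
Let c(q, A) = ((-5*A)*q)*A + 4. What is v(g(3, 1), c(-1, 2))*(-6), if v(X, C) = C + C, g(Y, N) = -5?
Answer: -288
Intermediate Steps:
c(q, A) = 4 - 5*q*A² (c(q, A) = (-5*A*q)*A + 4 = -5*q*A² + 4 = 4 - 5*q*A²)
v(X, C) = 2*C
v(g(3, 1), c(-1, 2))*(-6) = (2*(4 - 5*(-1)*2²))*(-6) = (2*(4 - 5*(-1)*4))*(-6) = (2*(4 + 20))*(-6) = (2*24)*(-6) = 48*(-6) = -288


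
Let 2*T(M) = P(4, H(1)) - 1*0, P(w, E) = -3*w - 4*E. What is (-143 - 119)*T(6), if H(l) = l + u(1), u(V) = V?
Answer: 2620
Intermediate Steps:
H(l) = 1 + l (H(l) = l + 1 = 1 + l)
P(w, E) = -4*E - 3*w
T(M) = -10 (T(M) = ((-4*(1 + 1) - 3*4) - 1*0)/2 = ((-4*2 - 12) + 0)/2 = ((-8 - 12) + 0)/2 = (-20 + 0)/2 = (½)*(-20) = -10)
(-143 - 119)*T(6) = (-143 - 119)*(-10) = -262*(-10) = 2620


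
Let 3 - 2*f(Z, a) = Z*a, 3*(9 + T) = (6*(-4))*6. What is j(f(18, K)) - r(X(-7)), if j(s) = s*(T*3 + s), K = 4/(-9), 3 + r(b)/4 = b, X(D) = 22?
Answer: -3945/4 ≈ -986.25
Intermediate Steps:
T = -57 (T = -9 + ((6*(-4))*6)/3 = -9 + (-24*6)/3 = -9 + (⅓)*(-144) = -9 - 48 = -57)
r(b) = -12 + 4*b
K = -4/9 (K = 4*(-⅑) = -4/9 ≈ -0.44444)
f(Z, a) = 3/2 - Z*a/2
j(s) = s*(-171 + s) (j(s) = s*(-57*3 + s) = s*(-171 + s))
j(f(18, K)) - r(X(-7)) = (3/2 - ½*18*(-4/9))*(-171 + (3/2 - ½*18*(-4/9))) - (-12 + 4*22) = (3/2 + 4)*(-171 + (3/2 + 4)) - (-12 + 88) = 11*(-171 + 11/2)/2 - 1*76 = (11/2)*(-331/2) - 76 = -3641/4 - 76 = -3945/4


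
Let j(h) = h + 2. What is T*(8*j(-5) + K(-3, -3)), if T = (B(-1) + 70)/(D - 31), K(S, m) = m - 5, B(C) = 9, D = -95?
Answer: 1264/63 ≈ 20.063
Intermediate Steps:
K(S, m) = -5 + m
j(h) = 2 + h
T = -79/126 (T = (9 + 70)/(-95 - 31) = 79/(-126) = 79*(-1/126) = -79/126 ≈ -0.62698)
T*(8*j(-5) + K(-3, -3)) = -79*(8*(2 - 5) + (-5 - 3))/126 = -79*(8*(-3) - 8)/126 = -79*(-24 - 8)/126 = -79/126*(-32) = 1264/63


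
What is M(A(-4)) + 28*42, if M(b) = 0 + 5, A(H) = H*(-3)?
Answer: 1181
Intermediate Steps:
A(H) = -3*H
M(b) = 5
M(A(-4)) + 28*42 = 5 + 28*42 = 5 + 1176 = 1181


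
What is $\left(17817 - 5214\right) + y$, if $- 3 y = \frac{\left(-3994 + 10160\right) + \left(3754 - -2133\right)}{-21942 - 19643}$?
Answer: $\frac{1572299318}{124755} \approx 12603.0$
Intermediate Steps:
$y = \frac{12053}{124755}$ ($y = - \frac{\left(\left(-3994 + 10160\right) + \left(3754 - -2133\right)\right) \frac{1}{-21942 - 19643}}{3} = - \frac{\left(6166 + \left(3754 + 2133\right)\right) \frac{1}{-41585}}{3} = - \frac{\left(6166 + 5887\right) \left(- \frac{1}{41585}\right)}{3} = - \frac{12053 \left(- \frac{1}{41585}\right)}{3} = \left(- \frac{1}{3}\right) \left(- \frac{12053}{41585}\right) = \frac{12053}{124755} \approx 0.096613$)
$\left(17817 - 5214\right) + y = \left(17817 - 5214\right) + \frac{12053}{124755} = 12603 + \frac{12053}{124755} = \frac{1572299318}{124755}$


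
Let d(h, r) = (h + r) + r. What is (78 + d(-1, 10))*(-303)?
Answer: -29391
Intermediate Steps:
d(h, r) = h + 2*r
(78 + d(-1, 10))*(-303) = (78 + (-1 + 2*10))*(-303) = (78 + (-1 + 20))*(-303) = (78 + 19)*(-303) = 97*(-303) = -29391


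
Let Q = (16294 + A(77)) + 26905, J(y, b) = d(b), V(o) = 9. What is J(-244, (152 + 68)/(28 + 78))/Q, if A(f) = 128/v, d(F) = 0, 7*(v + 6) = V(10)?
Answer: 0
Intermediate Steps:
v = -33/7 (v = -6 + (1/7)*9 = -6 + 9/7 = -33/7 ≈ -4.7143)
A(f) = -896/33 (A(f) = 128/(-33/7) = 128*(-7/33) = -896/33)
J(y, b) = 0
Q = 1424671/33 (Q = (16294 - 896/33) + 26905 = 536806/33 + 26905 = 1424671/33 ≈ 43172.)
J(-244, (152 + 68)/(28 + 78))/Q = 0/(1424671/33) = 0*(33/1424671) = 0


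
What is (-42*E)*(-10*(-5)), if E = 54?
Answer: -113400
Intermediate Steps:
(-42*E)*(-10*(-5)) = (-42*54)*(-10*(-5)) = -2268*50 = -113400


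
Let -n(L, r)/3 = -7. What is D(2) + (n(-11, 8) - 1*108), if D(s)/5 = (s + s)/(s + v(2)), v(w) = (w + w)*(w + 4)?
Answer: -1121/13 ≈ -86.231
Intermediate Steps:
v(w) = 2*w*(4 + w) (v(w) = (2*w)*(4 + w) = 2*w*(4 + w))
n(L, r) = 21 (n(L, r) = -3*(-7) = 21)
D(s) = 10*s/(24 + s) (D(s) = 5*((s + s)/(s + 2*2*(4 + 2))) = 5*((2*s)/(s + 2*2*6)) = 5*((2*s)/(s + 24)) = 5*((2*s)/(24 + s)) = 5*(2*s/(24 + s)) = 10*s/(24 + s))
D(2) + (n(-11, 8) - 1*108) = 10*2/(24 + 2) + (21 - 1*108) = 10*2/26 + (21 - 108) = 10*2*(1/26) - 87 = 10/13 - 87 = -1121/13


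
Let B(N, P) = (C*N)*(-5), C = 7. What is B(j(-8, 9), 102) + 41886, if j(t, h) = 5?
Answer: 41711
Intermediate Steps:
B(N, P) = -35*N (B(N, P) = (7*N)*(-5) = -35*N)
B(j(-8, 9), 102) + 41886 = -35*5 + 41886 = -175 + 41886 = 41711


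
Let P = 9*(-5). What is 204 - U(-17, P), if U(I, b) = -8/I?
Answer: 3460/17 ≈ 203.53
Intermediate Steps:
P = -45
204 - U(-17, P) = 204 - (-8)/(-17) = 204 - (-8)*(-1)/17 = 204 - 1*8/17 = 204 - 8/17 = 3460/17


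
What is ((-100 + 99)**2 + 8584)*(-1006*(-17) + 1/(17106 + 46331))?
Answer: 9313862851375/63437 ≈ 1.4682e+8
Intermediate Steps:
((-100 + 99)**2 + 8584)*(-1006*(-17) + 1/(17106 + 46331)) = ((-1)**2 + 8584)*(17102 + 1/63437) = (1 + 8584)*(17102 + 1/63437) = 8585*(1084899575/63437) = 9313862851375/63437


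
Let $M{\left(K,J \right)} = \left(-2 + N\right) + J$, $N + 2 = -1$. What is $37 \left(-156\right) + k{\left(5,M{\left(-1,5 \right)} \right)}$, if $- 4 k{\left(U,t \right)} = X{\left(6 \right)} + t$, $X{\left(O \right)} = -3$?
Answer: $- \frac{23085}{4} \approx -5771.3$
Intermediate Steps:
$N = -3$ ($N = -2 - 1 = -3$)
$M{\left(K,J \right)} = -5 + J$ ($M{\left(K,J \right)} = \left(-2 - 3\right) + J = -5 + J$)
$k{\left(U,t \right)} = \frac{3}{4} - \frac{t}{4}$ ($k{\left(U,t \right)} = - \frac{-3 + t}{4} = \frac{3}{4} - \frac{t}{4}$)
$37 \left(-156\right) + k{\left(5,M{\left(-1,5 \right)} \right)} = 37 \left(-156\right) + \left(\frac{3}{4} - \frac{-5 + 5}{4}\right) = -5772 + \left(\frac{3}{4} - 0\right) = -5772 + \left(\frac{3}{4} + 0\right) = -5772 + \frac{3}{4} = - \frac{23085}{4}$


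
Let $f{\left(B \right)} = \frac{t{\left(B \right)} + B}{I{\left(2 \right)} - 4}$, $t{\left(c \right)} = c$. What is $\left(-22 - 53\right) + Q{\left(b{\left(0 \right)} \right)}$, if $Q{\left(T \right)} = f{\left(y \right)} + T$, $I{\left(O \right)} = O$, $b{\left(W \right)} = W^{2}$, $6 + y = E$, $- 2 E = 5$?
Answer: $- \frac{133}{2} \approx -66.5$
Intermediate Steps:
$E = - \frac{5}{2}$ ($E = \left(- \frac{1}{2}\right) 5 = - \frac{5}{2} \approx -2.5$)
$y = - \frac{17}{2}$ ($y = -6 - \frac{5}{2} = - \frac{17}{2} \approx -8.5$)
$f{\left(B \right)} = - B$ ($f{\left(B \right)} = \frac{B + B}{2 - 4} = \frac{2 B}{-2} = 2 B \left(- \frac{1}{2}\right) = - B$)
$Q{\left(T \right)} = \frac{17}{2} + T$ ($Q{\left(T \right)} = \left(-1\right) \left(- \frac{17}{2}\right) + T = \frac{17}{2} + T$)
$\left(-22 - 53\right) + Q{\left(b{\left(0 \right)} \right)} = \left(-22 - 53\right) + \left(\frac{17}{2} + 0^{2}\right) = \left(-22 - 53\right) + \left(\frac{17}{2} + 0\right) = -75 + \frac{17}{2} = - \frac{133}{2}$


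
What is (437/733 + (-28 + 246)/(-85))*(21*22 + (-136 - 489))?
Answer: 19991787/62305 ≈ 320.87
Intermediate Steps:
(437/733 + (-28 + 246)/(-85))*(21*22 + (-136 - 489)) = (437*(1/733) + 218*(-1/85))*(462 - 625) = (437/733 - 218/85)*(-163) = -122649/62305*(-163) = 19991787/62305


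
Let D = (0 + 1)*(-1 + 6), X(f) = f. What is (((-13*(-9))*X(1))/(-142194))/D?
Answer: -3/18230 ≈ -0.00016456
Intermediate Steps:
D = 5 (D = 1*5 = 5)
(((-13*(-9))*X(1))/(-142194))/D = ((-13*(-9)*1)/(-142194))/5 = ((117*1)*(-1/142194))/5 = (117*(-1/142194))/5 = (⅕)*(-3/3646) = -3/18230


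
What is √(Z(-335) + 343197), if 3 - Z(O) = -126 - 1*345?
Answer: √343671 ≈ 586.23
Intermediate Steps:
Z(O) = 474 (Z(O) = 3 - (-126 - 1*345) = 3 - (-126 - 345) = 3 - 1*(-471) = 3 + 471 = 474)
√(Z(-335) + 343197) = √(474 + 343197) = √343671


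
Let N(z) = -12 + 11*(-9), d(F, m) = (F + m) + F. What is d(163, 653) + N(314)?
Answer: 868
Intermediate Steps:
d(F, m) = m + 2*F
N(z) = -111 (N(z) = -12 - 99 = -111)
d(163, 653) + N(314) = (653 + 2*163) - 111 = (653 + 326) - 111 = 979 - 111 = 868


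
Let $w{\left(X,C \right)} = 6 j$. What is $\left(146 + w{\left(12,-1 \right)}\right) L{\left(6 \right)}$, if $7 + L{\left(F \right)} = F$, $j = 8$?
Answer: $-194$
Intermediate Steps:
$w{\left(X,C \right)} = 48$ ($w{\left(X,C \right)} = 6 \cdot 8 = 48$)
$L{\left(F \right)} = -7 + F$
$\left(146 + w{\left(12,-1 \right)}\right) L{\left(6 \right)} = \left(146 + 48\right) \left(-7 + 6\right) = 194 \left(-1\right) = -194$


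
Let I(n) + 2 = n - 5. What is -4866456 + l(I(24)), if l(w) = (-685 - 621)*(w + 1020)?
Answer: -6220778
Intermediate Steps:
I(n) = -7 + n (I(n) = -2 + (n - 5) = -2 + (-5 + n) = -7 + n)
l(w) = -1332120 - 1306*w (l(w) = -1306*(1020 + w) = -1332120 - 1306*w)
-4866456 + l(I(24)) = -4866456 + (-1332120 - 1306*(-7 + 24)) = -4866456 + (-1332120 - 1306*17) = -4866456 + (-1332120 - 22202) = -4866456 - 1354322 = -6220778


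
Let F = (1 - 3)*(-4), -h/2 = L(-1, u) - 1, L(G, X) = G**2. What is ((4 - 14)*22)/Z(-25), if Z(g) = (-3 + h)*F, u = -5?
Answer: 55/6 ≈ 9.1667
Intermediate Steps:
h = 0 (h = -2*((-1)**2 - 1) = -2*(1 - 1) = -2*0 = 0)
F = 8 (F = -2*(-4) = 8)
Z(g) = -24 (Z(g) = (-3 + 0)*8 = -3*8 = -24)
((4 - 14)*22)/Z(-25) = ((4 - 14)*22)/(-24) = -10*22*(-1/24) = -220*(-1/24) = 55/6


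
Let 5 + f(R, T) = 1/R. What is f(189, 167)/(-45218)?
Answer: 472/4273101 ≈ 0.00011046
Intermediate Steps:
f(R, T) = -5 + 1/R
f(189, 167)/(-45218) = (-5 + 1/189)/(-45218) = (-5 + 1/189)*(-1/45218) = -944/189*(-1/45218) = 472/4273101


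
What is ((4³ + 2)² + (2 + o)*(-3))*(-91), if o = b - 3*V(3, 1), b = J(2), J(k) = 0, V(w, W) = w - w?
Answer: -395850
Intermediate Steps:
V(w, W) = 0
b = 0
o = 0 (o = 0 - 3*0 = 0 + 0 = 0)
((4³ + 2)² + (2 + o)*(-3))*(-91) = ((4³ + 2)² + (2 + 0)*(-3))*(-91) = ((64 + 2)² + 2*(-3))*(-91) = (66² - 6)*(-91) = (4356 - 6)*(-91) = 4350*(-91) = -395850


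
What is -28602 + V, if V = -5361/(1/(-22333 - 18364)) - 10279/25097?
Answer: 5474860722176/25097 ≈ 2.1815e+8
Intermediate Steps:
V = 5475578546570/25097 (V = -5361/(1/(-40697)) - 10279*1/25097 = -5361/(-1/40697) - 10279/25097 = -5361*(-40697) - 10279/25097 = 218176617 - 10279/25097 = 5475578546570/25097 ≈ 2.1818e+8)
-28602 + V = -28602 + 5475578546570/25097 = 5474860722176/25097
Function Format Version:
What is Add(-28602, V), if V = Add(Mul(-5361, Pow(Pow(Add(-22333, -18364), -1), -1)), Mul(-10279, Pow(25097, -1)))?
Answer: Rational(5474860722176, 25097) ≈ 2.1815e+8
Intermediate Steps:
V = Rational(5475578546570, 25097) (V = Add(Mul(-5361, Pow(Pow(-40697, -1), -1)), Mul(-10279, Rational(1, 25097))) = Add(Mul(-5361, Pow(Rational(-1, 40697), -1)), Rational(-10279, 25097)) = Add(Mul(-5361, -40697), Rational(-10279, 25097)) = Add(218176617, Rational(-10279, 25097)) = Rational(5475578546570, 25097) ≈ 2.1818e+8)
Add(-28602, V) = Add(-28602, Rational(5475578546570, 25097)) = Rational(5474860722176, 25097)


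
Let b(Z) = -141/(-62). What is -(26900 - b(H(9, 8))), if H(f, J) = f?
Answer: -1667659/62 ≈ -26898.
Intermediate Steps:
b(Z) = 141/62 (b(Z) = -141*(-1/62) = 141/62)
-(26900 - b(H(9, 8))) = -(26900 - 1*141/62) = -(26900 - 141/62) = -1*1667659/62 = -1667659/62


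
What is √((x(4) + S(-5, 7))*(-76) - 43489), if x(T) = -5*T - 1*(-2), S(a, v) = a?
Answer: I*√41741 ≈ 204.31*I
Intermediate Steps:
x(T) = 2 - 5*T (x(T) = -5*T + 2 = 2 - 5*T)
√((x(4) + S(-5, 7))*(-76) - 43489) = √(((2 - 5*4) - 5)*(-76) - 43489) = √(((2 - 20) - 5)*(-76) - 43489) = √((-18 - 5)*(-76) - 43489) = √(-23*(-76) - 43489) = √(1748 - 43489) = √(-41741) = I*√41741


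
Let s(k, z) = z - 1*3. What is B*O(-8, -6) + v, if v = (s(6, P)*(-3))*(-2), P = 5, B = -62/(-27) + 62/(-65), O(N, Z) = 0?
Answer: 12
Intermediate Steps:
B = 2356/1755 (B = -62*(-1/27) + 62*(-1/65) = 62/27 - 62/65 = 2356/1755 ≈ 1.3424)
s(k, z) = -3 + z (s(k, z) = z - 3 = -3 + z)
v = 12 (v = ((-3 + 5)*(-3))*(-2) = (2*(-3))*(-2) = -6*(-2) = 12)
B*O(-8, -6) + v = (2356/1755)*0 + 12 = 0 + 12 = 12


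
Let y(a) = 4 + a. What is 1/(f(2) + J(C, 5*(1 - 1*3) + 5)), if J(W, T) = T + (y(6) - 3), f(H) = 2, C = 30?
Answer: 1/4 ≈ 0.25000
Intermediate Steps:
J(W, T) = 7 + T (J(W, T) = T + ((4 + 6) - 3) = T + (10 - 3) = T + 7 = 7 + T)
1/(f(2) + J(C, 5*(1 - 1*3) + 5)) = 1/(2 + (7 + (5*(1 - 1*3) + 5))) = 1/(2 + (7 + (5*(1 - 3) + 5))) = 1/(2 + (7 + (5*(-2) + 5))) = 1/(2 + (7 + (-10 + 5))) = 1/(2 + (7 - 5)) = 1/(2 + 2) = 1/4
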